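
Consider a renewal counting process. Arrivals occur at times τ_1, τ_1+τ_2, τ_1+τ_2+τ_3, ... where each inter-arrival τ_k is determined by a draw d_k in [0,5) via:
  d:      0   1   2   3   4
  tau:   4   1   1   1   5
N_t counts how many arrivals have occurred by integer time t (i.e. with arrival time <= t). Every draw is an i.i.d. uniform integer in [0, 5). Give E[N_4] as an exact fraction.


Inter-arrival values over d=0..4: [4, 1, 1, 1, 5]
Each d has probability 1/5, so the pmf of τ is: f(1) = 3/5, f(4) = 1/5, f(5) = 1/5
Renewal equation for m(n) = E[N_n]: condition on τ_1 = k (if k <= n, one arrival plus a fresh copy on the remaining n−k steps): m(n) = F(n) + Σ_{k<=n} f(k)·m(n−k), where F(n) = P(τ <= n) and m(0) = 0
m(1) = F(1) = 3/5
m(2) = F(2) + f(1)·m(1) = 3/5 + 3/5·3/5 = 24/25
m(3) = F(3) + f(1)·m(2) = 3/5 + 3/5·24/25 = 147/125
m(4) = F(4) + f(1)·m(3) = 4/5 + 3/5·147/125 = 941/625
E[N_4] = m(4) = 941/625

941/625


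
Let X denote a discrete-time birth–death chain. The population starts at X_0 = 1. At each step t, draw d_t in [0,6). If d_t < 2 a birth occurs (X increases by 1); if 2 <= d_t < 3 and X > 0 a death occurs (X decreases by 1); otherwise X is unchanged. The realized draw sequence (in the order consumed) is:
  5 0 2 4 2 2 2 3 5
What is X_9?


t=0: X=1, d=5 → hold, X_1=1
t=1: X=1, d=0 → birth, X_2=2
t=2: X=2, d=2 → death, X_3=1
t=3: X=1, d=4 → hold, X_4=1
t=4: X=1, d=2 → death, X_5=0
t=5: X=0, d=2 → hold, X_6=0
t=6: X=0, d=2 → hold, X_7=0
t=7: X=0, d=3 → hold, X_8=0
t=8: X=0, d=5 → hold, X_9=0

0


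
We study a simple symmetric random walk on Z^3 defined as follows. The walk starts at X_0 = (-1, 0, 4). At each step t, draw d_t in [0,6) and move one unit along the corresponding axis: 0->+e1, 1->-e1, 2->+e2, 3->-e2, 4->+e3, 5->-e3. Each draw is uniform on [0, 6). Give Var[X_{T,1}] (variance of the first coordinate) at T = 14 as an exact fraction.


Outcome values over d=0..5: [1, -1, 0, 0, 0, 0]
Σy = 0, Σy² = 2, M = 6
μ = 0/6 = 0,  σ² = 2/6 − (0)² = 1/3
Independent increments: Var[X_14] = 14·σ² = 14·(1/3) = 14/3

14/3


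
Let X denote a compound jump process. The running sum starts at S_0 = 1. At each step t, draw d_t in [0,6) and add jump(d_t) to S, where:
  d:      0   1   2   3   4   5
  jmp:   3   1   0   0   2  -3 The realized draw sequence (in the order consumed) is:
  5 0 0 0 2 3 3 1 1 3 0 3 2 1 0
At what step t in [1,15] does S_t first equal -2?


t=0: S=1, d=5, jump=-3, S_1=-2
t=1: S=-2, d=0, jump=3, S_2=1
t=2: S=1, d=0, jump=3, S_3=4
t=3: S=4, d=0, jump=3, S_4=7
t=4: S=7, d=2, jump=0, S_5=7
t=5: S=7, d=3, jump=0, S_6=7
t=6: S=7, d=3, jump=0, S_7=7
t=7: S=7, d=1, jump=1, S_8=8
t=8: S=8, d=1, jump=1, S_9=9
t=9: S=9, d=3, jump=0, S_10=9
t=10: S=9, d=0, jump=3, S_11=12
t=11: S=12, d=3, jump=0, S_12=12
t=12: S=12, d=2, jump=0, S_13=12
t=13: S=12, d=1, jump=1, S_14=13
t=14: S=13, d=0, jump=3, S_15=16

1


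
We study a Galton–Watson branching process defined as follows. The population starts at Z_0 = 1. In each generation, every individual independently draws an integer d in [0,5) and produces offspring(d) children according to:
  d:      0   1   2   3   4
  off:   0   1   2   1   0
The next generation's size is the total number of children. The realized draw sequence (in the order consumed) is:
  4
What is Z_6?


0

gen 0: Z_0=1, draws=[4], offspring=[0], Z_1=0
gen 1: Z_1=0, draws=[], offspring=[], Z_2=0
gen 2: Z_2=0, draws=[], offspring=[], Z_3=0
gen 3: Z_3=0, draws=[], offspring=[], Z_4=0
gen 4: Z_4=0, draws=[], offspring=[], Z_5=0
gen 5: Z_5=0, draws=[], offspring=[], Z_6=0


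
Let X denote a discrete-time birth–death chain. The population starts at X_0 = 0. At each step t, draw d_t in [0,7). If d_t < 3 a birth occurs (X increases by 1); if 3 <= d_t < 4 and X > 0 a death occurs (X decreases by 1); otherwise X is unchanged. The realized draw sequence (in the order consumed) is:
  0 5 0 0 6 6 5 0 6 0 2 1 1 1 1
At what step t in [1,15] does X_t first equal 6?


11

t=0: X=0, d=0 → birth, X_1=1
t=1: X=1, d=5 → hold, X_2=1
t=2: X=1, d=0 → birth, X_3=2
t=3: X=2, d=0 → birth, X_4=3
t=4: X=3, d=6 → hold, X_5=3
t=5: X=3, d=6 → hold, X_6=3
t=6: X=3, d=5 → hold, X_7=3
t=7: X=3, d=0 → birth, X_8=4
t=8: X=4, d=6 → hold, X_9=4
t=9: X=4, d=0 → birth, X_10=5
t=10: X=5, d=2 → birth, X_11=6
t=11: X=6, d=1 → birth, X_12=7
t=12: X=7, d=1 → birth, X_13=8
t=13: X=8, d=1 → birth, X_14=9
t=14: X=9, d=1 → birth, X_15=10


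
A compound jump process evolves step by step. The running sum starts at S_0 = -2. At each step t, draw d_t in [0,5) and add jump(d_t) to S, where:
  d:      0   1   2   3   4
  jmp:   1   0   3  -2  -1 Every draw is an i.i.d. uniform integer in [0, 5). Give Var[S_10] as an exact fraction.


148/5

Outcome values over d=0..4: [1, 0, 3, -2, -1]
Σy = 1, Σy² = 15, M = 5
μ = 1/5 = 1/5,  σ² = 15/5 − (1/5)² = 74/25
Independent increments: Var[S_10] = 10·σ² = 10·(74/25) = 148/5


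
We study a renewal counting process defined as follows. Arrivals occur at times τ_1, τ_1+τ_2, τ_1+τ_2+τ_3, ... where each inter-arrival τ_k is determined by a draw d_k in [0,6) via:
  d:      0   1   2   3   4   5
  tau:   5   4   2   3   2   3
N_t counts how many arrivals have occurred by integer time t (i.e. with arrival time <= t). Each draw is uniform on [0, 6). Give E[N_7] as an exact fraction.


52/27

Inter-arrival values over d=0..5: [5, 4, 2, 3, 2, 3]
Each d has probability 1/6, so the pmf of τ is: f(2) = 1/3, f(3) = 1/3, f(4) = 1/6, f(5) = 1/6
Renewal equation for m(n) = E[N_n]: condition on τ_1 = k (if k <= n, one arrival plus a fresh copy on the remaining n−k steps): m(n) = F(n) + Σ_{k<=n} f(k)·m(n−k), where F(n) = P(τ <= n) and m(0) = 0
m(1) = F(1) = 0
m(2) = F(2) = 1/3
m(3) = F(3) = 2/3
m(4) = F(4) + f(2)·m(2) = 5/6 + 1/3·1/3 = 17/18
m(5) = F(5) + f(2)·m(3) + f(3)·m(2) = 1 + 1/3·2/3 + 1/3·1/3 = 4/3
m(6) = F(6) + f(2)·m(4) + f(3)·m(3) + f(4)·m(2) = 1 + 1/3·17/18 + 1/3·2/3 + 1/6·1/3 = 43/27
m(7) = F(7) + f(2)·m(5) + f(3)·m(4) + f(4)·m(3) + f(5)·m(2) = 1 + 1/3·4/3 + 1/3·17/18 + 1/6·2/3 + 1/6·1/3 = 52/27
E[N_7] = m(7) = 52/27


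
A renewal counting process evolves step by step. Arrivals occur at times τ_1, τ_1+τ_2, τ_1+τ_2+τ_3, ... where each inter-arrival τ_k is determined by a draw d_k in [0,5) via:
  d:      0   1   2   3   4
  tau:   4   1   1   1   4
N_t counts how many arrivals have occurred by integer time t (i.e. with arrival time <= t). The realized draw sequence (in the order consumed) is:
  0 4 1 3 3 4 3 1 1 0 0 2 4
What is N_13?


5

draw d_1=0: τ_1=4, arrival time A_1=4
draw d_2=4: τ_2=4, arrival time A_2=8
draw d_3=1: τ_3=1, arrival time A_3=9
draw d_4=3: τ_4=1, arrival time A_4=10
draw d_5=3: τ_5=1, arrival time A_5=11
draw d_6=4: τ_6=4, arrival time A_6=15
draw d_7=3: τ_7=1, arrival time A_7=16
draw d_8=1: τ_8=1, arrival time A_8=17
draw d_9=1: τ_9=1, arrival time A_9=18
draw d_10=0: τ_10=4, arrival time A_10=22
draw d_11=0: τ_11=4, arrival time A_11=26
draw d_12=2: τ_12=1, arrival time A_12=27
draw d_13=4: τ_13=4, arrival time A_13=31
N_t over t=0..13: 0:0 1:0 2:0 3:0 4:1 5:1 6:1 7:1 8:2 9:3 10:4 11:5 12:5 13:5


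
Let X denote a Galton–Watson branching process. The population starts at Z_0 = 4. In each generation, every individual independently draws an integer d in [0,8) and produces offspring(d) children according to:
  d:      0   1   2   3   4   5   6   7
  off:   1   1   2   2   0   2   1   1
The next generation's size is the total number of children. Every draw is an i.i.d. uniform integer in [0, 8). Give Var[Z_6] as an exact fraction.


252196875/4194304

Outcome values over d=0..7: [1, 1, 2, 2, 0, 2, 1, 1]
Σy = 10, Σy² = 16, M = 8
μ = 10/8 = 5/4,  σ² = 16/8 − (5/4)² = 7/16
V_0 = 0, E_0 = 4
V_1 = 7/16·E_0 + (5/4)²·V_0 = 7/4;  E_1 = 5
V_2 = 7/16·E_1 + (5/4)²·V_1 = 315/64;  E_2 = 25/4
V_3 = 7/16·E_2 + (5/4)²·V_2 = 10675/1024;  E_3 = 125/16
V_4 = 7/16·E_3 + (5/4)²·V_3 = 322875/16384;  E_4 = 625/64
V_5 = 7/16·E_4 + (5/4)²·V_4 = 9191875/262144;  E_5 = 3125/256
V_6 = 7/16·E_5 + (5/4)²·V_5 = 252196875/4194304;  E_6 = 15625/1024


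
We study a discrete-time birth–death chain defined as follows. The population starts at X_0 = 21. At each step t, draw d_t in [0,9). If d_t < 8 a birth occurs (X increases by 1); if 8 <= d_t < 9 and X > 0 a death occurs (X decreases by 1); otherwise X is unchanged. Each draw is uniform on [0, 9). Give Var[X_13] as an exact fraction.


416/81

X can drop by at most 1 per step and X_0 = 21 > T = 13, so X_t >= 21 − t >= 8 > 0 for every t <= 13: the floor at 0 (the 'and X > 0' condition) never binds. Hence X_13 = X_0 + Σ_{t<13} Y_t with i.i.d. increments Y_t = y(d_t) ∈ {+1, −1, 0}.
Outcome values over d=0..8: [1, 1, 1, 1, 1, 1, 1, 1, -1]
Σy = 7, Σy² = 9, M = 9
μ = 7/9 = 7/9,  σ² = 9/9 − (7/9)² = 32/81
Independent increments: Var[X_13] = 13·σ² = 13·(32/81) = 416/81


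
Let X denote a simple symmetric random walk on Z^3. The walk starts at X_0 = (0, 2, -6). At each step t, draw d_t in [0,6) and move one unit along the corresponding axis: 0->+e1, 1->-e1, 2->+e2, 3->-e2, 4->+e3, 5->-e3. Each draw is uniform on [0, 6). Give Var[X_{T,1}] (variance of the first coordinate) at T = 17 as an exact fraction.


Outcome values over d=0..5: [1, -1, 0, 0, 0, 0]
Σy = 0, Σy² = 2, M = 6
μ = 0/6 = 0,  σ² = 2/6 − (0)² = 1/3
Independent increments: Var[X_17] = 17·σ² = 17·(1/3) = 17/3

17/3


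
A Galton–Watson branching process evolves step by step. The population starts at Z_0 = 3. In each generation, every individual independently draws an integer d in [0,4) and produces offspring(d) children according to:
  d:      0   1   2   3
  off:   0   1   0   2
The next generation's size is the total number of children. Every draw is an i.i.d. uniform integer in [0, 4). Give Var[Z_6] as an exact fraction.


Outcome values over d=0..3: [0, 1, 0, 2]
Σy = 3, Σy² = 5, M = 4
μ = 3/4 = 3/4,  σ² = 5/4 − (3/4)² = 11/16
V_0 = 0, E_0 = 3
V_1 = 11/16·E_0 + (3/4)²·V_0 = 33/16;  E_1 = 9/4
V_2 = 11/16·E_1 + (3/4)²·V_1 = 693/256;  E_2 = 27/16
V_3 = 11/16·E_2 + (3/4)²·V_2 = 10989/4096;  E_3 = 81/64
V_4 = 11/16·E_3 + (3/4)²·V_3 = 155925/65536;  E_4 = 243/256
V_5 = 11/16·E_4 + (3/4)²·V_4 = 2087613/1048576;  E_5 = 729/1024
V_6 = 11/16·E_5 + (3/4)²·V_5 = 26999973/16777216;  E_6 = 2187/4096

26999973/16777216


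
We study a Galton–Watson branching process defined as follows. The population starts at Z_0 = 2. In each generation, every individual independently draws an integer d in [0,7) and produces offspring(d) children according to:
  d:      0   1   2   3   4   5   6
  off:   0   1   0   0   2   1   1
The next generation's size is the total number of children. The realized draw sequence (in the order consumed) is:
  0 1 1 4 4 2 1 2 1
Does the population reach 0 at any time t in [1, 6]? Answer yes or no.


no

gen 0: Z_0=2, draws=[0, 1], offspring=[0, 1], Z_1=1
gen 1: Z_1=1, draws=[1], offspring=[1], Z_2=1
gen 2: Z_2=1, draws=[4], offspring=[2], Z_3=2
gen 3: Z_3=2, draws=[4, 2], offspring=[2, 0], Z_4=2
gen 4: Z_4=2, draws=[1, 2], offspring=[1, 0], Z_5=1
gen 5: Z_5=1, draws=[1], offspring=[1], Z_6=1


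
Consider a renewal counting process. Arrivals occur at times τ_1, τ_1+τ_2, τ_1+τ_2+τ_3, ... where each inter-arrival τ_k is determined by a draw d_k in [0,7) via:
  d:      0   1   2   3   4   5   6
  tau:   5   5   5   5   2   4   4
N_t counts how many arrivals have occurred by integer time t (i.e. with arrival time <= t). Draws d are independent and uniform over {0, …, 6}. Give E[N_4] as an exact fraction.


Inter-arrival values over d=0..6: [5, 5, 5, 5, 2, 4, 4]
Each d has probability 1/7, so the pmf of τ is: f(2) = 1/7, f(4) = 2/7, f(5) = 4/7
Renewal equation for m(n) = E[N_n]: condition on τ_1 = k (if k <= n, one arrival plus a fresh copy on the remaining n−k steps): m(n) = F(n) + Σ_{k<=n} f(k)·m(n−k), where F(n) = P(τ <= n) and m(0) = 0
m(1) = F(1) = 0
m(2) = F(2) = 1/7
m(3) = F(3) = 1/7
m(4) = F(4) + f(2)·m(2) = 3/7 + 1/7·1/7 = 22/49
E[N_4] = m(4) = 22/49

22/49


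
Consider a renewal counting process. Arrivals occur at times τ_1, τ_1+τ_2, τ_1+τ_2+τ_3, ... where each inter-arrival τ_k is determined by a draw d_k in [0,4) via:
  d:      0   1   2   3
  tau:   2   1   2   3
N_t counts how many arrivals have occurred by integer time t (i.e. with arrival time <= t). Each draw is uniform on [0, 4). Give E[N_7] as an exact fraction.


54261/16384

Inter-arrival values over d=0..3: [2, 1, 2, 3]
Each d has probability 1/4, so the pmf of τ is: f(1) = 1/4, f(2) = 1/2, f(3) = 1/4
Renewal equation for m(n) = E[N_n]: condition on τ_1 = k (if k <= n, one arrival plus a fresh copy on the remaining n−k steps): m(n) = F(n) + Σ_{k<=n} f(k)·m(n−k), where F(n) = P(τ <= n) and m(0) = 0
m(1) = F(1) = 1/4
m(2) = F(2) + f(1)·m(1) = 3/4 + 1/4·1/4 = 13/16
m(3) = F(3) + f(1)·m(2) + f(2)·m(1) = 1 + 1/4·13/16 + 1/2·1/4 = 85/64
m(4) = F(4) + f(1)·m(3) + f(2)·m(2) + f(3)·m(1) = 1 + 1/4·85/64 + 1/2·13/16 + 1/4·1/4 = 461/256
m(5) = F(5) + f(1)·m(4) + f(2)·m(3) + f(3)·m(2) = 1 + 1/4·461/256 + 1/2·85/64 + 1/4·13/16 = 2373/1024
m(6) = F(6) + f(1)·m(5) + f(2)·m(4) + f(3)·m(3) = 1 + 1/4·2373/1024 + 1/2·461/256 + 1/4·85/64 = 11517/4096
m(7) = F(7) + f(1)·m(6) + f(2)·m(5) + f(3)·m(4) = 1 + 1/4·11517/4096 + 1/2·2373/1024 + 1/4·461/256 = 54261/16384
E[N_7] = m(7) = 54261/16384


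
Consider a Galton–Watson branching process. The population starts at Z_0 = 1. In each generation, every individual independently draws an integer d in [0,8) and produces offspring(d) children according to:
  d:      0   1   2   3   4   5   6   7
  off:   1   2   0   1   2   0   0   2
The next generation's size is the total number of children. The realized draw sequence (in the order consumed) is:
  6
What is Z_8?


gen 0: Z_0=1, draws=[6], offspring=[0], Z_1=0
gen 1: Z_1=0, draws=[], offspring=[], Z_2=0
gen 2: Z_2=0, draws=[], offspring=[], Z_3=0
gen 3: Z_3=0, draws=[], offspring=[], Z_4=0
gen 4: Z_4=0, draws=[], offspring=[], Z_5=0
gen 5: Z_5=0, draws=[], offspring=[], Z_6=0
gen 6: Z_6=0, draws=[], offspring=[], Z_7=0
gen 7: Z_7=0, draws=[], offspring=[], Z_8=0

0


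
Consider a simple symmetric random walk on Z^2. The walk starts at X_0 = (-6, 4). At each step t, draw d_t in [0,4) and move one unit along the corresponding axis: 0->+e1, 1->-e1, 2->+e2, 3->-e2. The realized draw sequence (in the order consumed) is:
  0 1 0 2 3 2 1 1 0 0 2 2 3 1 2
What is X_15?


t=0: X=(-6, 4), d=0 → +e1, X_1=(-5, 4)
t=1: X=(-5, 4), d=1 → -e1, X_2=(-6, 4)
t=2: X=(-6, 4), d=0 → +e1, X_3=(-5, 4)
t=3: X=(-5, 4), d=2 → +e2, X_4=(-5, 5)
t=4: X=(-5, 5), d=3 → -e2, X_5=(-5, 4)
t=5: X=(-5, 4), d=2 → +e2, X_6=(-5, 5)
t=6: X=(-5, 5), d=1 → -e1, X_7=(-6, 5)
t=7: X=(-6, 5), d=1 → -e1, X_8=(-7, 5)
t=8: X=(-7, 5), d=0 → +e1, X_9=(-6, 5)
t=9: X=(-6, 5), d=0 → +e1, X_10=(-5, 5)
t=10: X=(-5, 5), d=2 → +e2, X_11=(-5, 6)
t=11: X=(-5, 6), d=2 → +e2, X_12=(-5, 7)
t=12: X=(-5, 7), d=3 → -e2, X_13=(-5, 6)
t=13: X=(-5, 6), d=1 → -e1, X_14=(-6, 6)
t=14: X=(-6, 6), d=2 → +e2, X_15=(-6, 7)

(-6, 7)


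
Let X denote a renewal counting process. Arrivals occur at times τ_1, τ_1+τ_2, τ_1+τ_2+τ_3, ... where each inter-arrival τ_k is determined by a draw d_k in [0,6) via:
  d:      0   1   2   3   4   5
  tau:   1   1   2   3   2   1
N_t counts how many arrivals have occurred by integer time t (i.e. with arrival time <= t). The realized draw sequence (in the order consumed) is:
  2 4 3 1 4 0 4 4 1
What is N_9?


draw d_1=2: τ_1=2, arrival time A_1=2
draw d_2=4: τ_2=2, arrival time A_2=4
draw d_3=3: τ_3=3, arrival time A_3=7
draw d_4=1: τ_4=1, arrival time A_4=8
draw d_5=4: τ_5=2, arrival time A_5=10
draw d_6=0: τ_6=1, arrival time A_6=11
draw d_7=4: τ_7=2, arrival time A_7=13
draw d_8=4: τ_8=2, arrival time A_8=15
draw d_9=1: τ_9=1, arrival time A_9=16
N_t over t=0..9: 0:0 1:0 2:1 3:1 4:2 5:2 6:2 7:3 8:4 9:4

4


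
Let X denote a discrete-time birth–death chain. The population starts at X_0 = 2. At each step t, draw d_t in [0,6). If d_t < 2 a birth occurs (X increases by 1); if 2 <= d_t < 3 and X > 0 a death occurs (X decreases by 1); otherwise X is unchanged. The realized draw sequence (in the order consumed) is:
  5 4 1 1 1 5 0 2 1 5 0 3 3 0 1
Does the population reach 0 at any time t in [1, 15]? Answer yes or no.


no

t=0: X=2, d=5 → hold, X_1=2
t=1: X=2, d=4 → hold, X_2=2
t=2: X=2, d=1 → birth, X_3=3
t=3: X=3, d=1 → birth, X_4=4
t=4: X=4, d=1 → birth, X_5=5
t=5: X=5, d=5 → hold, X_6=5
t=6: X=5, d=0 → birth, X_7=6
t=7: X=6, d=2 → death, X_8=5
t=8: X=5, d=1 → birth, X_9=6
t=9: X=6, d=5 → hold, X_10=6
t=10: X=6, d=0 → birth, X_11=7
t=11: X=7, d=3 → hold, X_12=7
t=12: X=7, d=3 → hold, X_13=7
t=13: X=7, d=0 → birth, X_14=8
t=14: X=8, d=1 → birth, X_15=9


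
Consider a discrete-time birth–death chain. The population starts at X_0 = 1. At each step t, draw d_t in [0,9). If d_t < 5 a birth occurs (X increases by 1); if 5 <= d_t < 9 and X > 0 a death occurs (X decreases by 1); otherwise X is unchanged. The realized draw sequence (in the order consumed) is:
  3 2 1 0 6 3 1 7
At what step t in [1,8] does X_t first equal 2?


1

t=0: X=1, d=3 → birth, X_1=2
t=1: X=2, d=2 → birth, X_2=3
t=2: X=3, d=1 → birth, X_3=4
t=3: X=4, d=0 → birth, X_4=5
t=4: X=5, d=6 → death, X_5=4
t=5: X=4, d=3 → birth, X_6=5
t=6: X=5, d=1 → birth, X_7=6
t=7: X=6, d=7 → death, X_8=5


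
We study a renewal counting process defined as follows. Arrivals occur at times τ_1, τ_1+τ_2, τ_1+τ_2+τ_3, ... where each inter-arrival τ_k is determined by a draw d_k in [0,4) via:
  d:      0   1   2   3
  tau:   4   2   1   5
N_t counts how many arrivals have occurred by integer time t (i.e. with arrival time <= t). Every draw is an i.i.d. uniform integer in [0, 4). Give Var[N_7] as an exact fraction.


Inter-arrival values over d=0..3: [4, 2, 1, 5]
Each d has probability 1/4, so the pmf of τ is: f(1) = 1/4, f(2) = 1/4, f(4) = 1/4, f(5) = 1/4
Let p_n(j) = P(N_n = j), with p_0 = [1]. Condition on τ_1: p_n(0) = P(τ > n), and for j >= 1, p_n(j) = Σ_{k<=n} f(k)·p_{n−k}(j−1)
p_1 = [3/4, 1/4]  (j = 0..1)
p_2 = [1/2, 7/16, 1/16]  (j = 0..2)
p_3 = [1/2, 5/16, 11/64, 1/64]  (j = 0..3)
p_4 = [1/4, 1/2, 3/16, 15/256, 1/256]  (j = 0..4)
p_5 = [0, 5/8, 17/64, 23/256, 19/1024, 1/1024]  (j = 0..5)
p_6 = [0, 3/8, 29/64, 33/256, 19/512, 23/4096, 1/4096]  (j = 0..6)
p_7 = [0, 1/4, 7/16, 61/256, 15/256, 57/4096, 27/16384, 1/16384]  (j = 0..7)
E[N_7] = Σ j·p_7(j) = 35293/16384;  E[N_7²] = Σ j²·p_7(j) = 89985/16384
Var[N_7] = 89985/16384 − (35293/16384)² = 228718391/268435456

228718391/268435456


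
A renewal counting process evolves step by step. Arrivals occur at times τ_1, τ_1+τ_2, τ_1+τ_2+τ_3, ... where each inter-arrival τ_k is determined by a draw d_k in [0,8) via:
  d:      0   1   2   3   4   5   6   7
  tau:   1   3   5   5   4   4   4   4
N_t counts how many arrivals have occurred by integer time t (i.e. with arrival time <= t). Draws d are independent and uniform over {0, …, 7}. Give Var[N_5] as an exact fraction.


176480687/1073741824

Inter-arrival values over d=0..7: [1, 3, 5, 5, 4, 4, 4, 4]
Each d has probability 1/8, so the pmf of τ is: f(1) = 1/8, f(3) = 1/8, f(4) = 1/2, f(5) = 1/4
Let p_n(j) = P(N_n = j), with p_0 = [1]. Condition on τ_1: p_n(0) = P(τ > n), and for j >= 1, p_n(j) = Σ_{k<=n} f(k)·p_{n−k}(j−1)
p_1 = [7/8, 1/8]  (j = 0..1)
p_2 = [7/8, 7/64, 1/64]  (j = 0..2)
p_3 = [3/4, 15/64, 7/512, 1/512]  (j = 0..3)
p_4 = [1/4, 45/64, 23/512, 7/4096, 1/4096]  (j = 0..4)
p_5 = [0, 53/64, 21/128, 31/4096, 7/32768, 1/32768]  (j = 0..5)
E[N_5] = Σ j·p_5(j) = 38665/32768;  E[N_5²] = Σ j²·p_5(j) = 51009/32768
Var[N_5] = 51009/32768 − (38665/32768)² = 176480687/1073741824


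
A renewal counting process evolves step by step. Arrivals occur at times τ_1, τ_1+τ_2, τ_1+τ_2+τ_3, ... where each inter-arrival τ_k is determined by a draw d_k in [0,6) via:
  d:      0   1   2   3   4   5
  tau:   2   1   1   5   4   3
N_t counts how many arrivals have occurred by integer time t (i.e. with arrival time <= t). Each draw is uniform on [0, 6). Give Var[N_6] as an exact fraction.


29921351/34012224

Inter-arrival values over d=0..5: [2, 1, 1, 5, 4, 3]
Each d has probability 1/6, so the pmf of τ is: f(1) = 1/3, f(2) = 1/6, f(3) = 1/6, f(4) = 1/6, f(5) = 1/6
Let p_n(j) = P(N_n = j), with p_0 = [1]. Condition on τ_1: p_n(0) = P(τ > n), and for j >= 1, p_n(j) = Σ_{k<=n} f(k)·p_{n−k}(j−1)
p_1 = [2/3, 1/3]  (j = 0..1)
p_2 = [1/2, 7/18, 1/9]  (j = 0..2)
p_3 = [1/3, 4/9, 5/27, 1/27]  (j = 0..3)
p_4 = [1/6, 17/36, 29/108, 13/162, 1/81]  (j = 0..4)
p_5 = [0, 17/36, 19/54, 5/36, 8/243, 1/243]  (j = 0..5)
p_6 = [0, 5/18, 31/72, 137/648, 16/243, 19/1458, 1/729]  (j = 0..6)
E[N_6] = Σ j·p_6(j) = 12305/5832;  E[N_6²] = Σ j²·p_6(j) = 31093/5832
Var[N_6] = 31093/5832 − (12305/5832)² = 29921351/34012224


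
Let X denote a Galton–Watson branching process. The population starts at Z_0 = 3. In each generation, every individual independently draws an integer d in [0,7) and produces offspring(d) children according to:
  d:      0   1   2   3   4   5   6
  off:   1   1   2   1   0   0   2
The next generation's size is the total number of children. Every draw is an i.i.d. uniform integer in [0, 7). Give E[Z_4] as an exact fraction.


Outcome values over d=0..6: [1, 1, 2, 1, 0, 0, 2]
Σy = 7, Σy² = 11, M = 7
μ = 7/7 = 1,  σ² = 11/7 − (1)² = 4/7
E[Z_0] = 3
E[Z_1] = 1·E[Z_0] = 3
E[Z_2] = 1·E[Z_1] = 3
E[Z_3] = 1·E[Z_2] = 3
E[Z_4] = 1·E[Z_3] = 3

3


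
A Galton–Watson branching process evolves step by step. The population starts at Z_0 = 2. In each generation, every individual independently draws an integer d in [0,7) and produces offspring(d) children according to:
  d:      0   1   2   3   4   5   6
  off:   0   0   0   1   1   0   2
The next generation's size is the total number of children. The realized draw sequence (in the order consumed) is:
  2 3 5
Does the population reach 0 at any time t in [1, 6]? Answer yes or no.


gen 0: Z_0=2, draws=[2, 3], offspring=[0, 1], Z_1=1
gen 1: Z_1=1, draws=[5], offspring=[0], Z_2=0
gen 2: Z_2=0, draws=[], offspring=[], Z_3=0
gen 3: Z_3=0, draws=[], offspring=[], Z_4=0
gen 4: Z_4=0, draws=[], offspring=[], Z_5=0
gen 5: Z_5=0, draws=[], offspring=[], Z_6=0

yes


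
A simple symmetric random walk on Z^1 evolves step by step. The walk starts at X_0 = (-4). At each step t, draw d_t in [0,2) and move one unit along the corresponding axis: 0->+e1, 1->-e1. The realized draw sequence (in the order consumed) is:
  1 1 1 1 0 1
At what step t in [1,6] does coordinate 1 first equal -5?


t=0: X=(-4), d=1 → -e1, X_1=(-5)
t=1: X=(-5), d=1 → -e1, X_2=(-6)
t=2: X=(-6), d=1 → -e1, X_3=(-7)
t=3: X=(-7), d=1 → -e1, X_4=(-8)
t=4: X=(-8), d=0 → +e1, X_5=(-7)
t=5: X=(-7), d=1 → -e1, X_6=(-8)

1


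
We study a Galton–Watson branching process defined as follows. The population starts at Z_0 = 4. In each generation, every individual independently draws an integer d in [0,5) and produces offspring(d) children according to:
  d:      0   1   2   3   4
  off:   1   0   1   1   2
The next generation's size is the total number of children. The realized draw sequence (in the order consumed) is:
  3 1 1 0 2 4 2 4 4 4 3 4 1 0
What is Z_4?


6

gen 0: Z_0=4, draws=[3, 1, 1, 0], offspring=[1, 0, 0, 1], Z_1=2
gen 1: Z_1=2, draws=[2, 4], offspring=[1, 2], Z_2=3
gen 2: Z_2=3, draws=[2, 4, 4], offspring=[1, 2, 2], Z_3=5
gen 3: Z_3=5, draws=[4, 3, 4, 1, 0], offspring=[2, 1, 2, 0, 1], Z_4=6


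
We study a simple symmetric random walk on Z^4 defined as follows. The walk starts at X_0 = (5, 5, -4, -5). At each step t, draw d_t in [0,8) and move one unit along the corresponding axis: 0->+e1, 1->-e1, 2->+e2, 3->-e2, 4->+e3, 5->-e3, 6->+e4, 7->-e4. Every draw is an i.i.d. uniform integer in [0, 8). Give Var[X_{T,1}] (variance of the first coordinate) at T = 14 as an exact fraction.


Outcome values over d=0..7: [1, -1, 0, 0, 0, 0, 0, 0]
Σy = 0, Σy² = 2, M = 8
μ = 0/8 = 0,  σ² = 2/8 − (0)² = 1/4
Independent increments: Var[X_14] = 14·σ² = 14·(1/4) = 7/2

7/2


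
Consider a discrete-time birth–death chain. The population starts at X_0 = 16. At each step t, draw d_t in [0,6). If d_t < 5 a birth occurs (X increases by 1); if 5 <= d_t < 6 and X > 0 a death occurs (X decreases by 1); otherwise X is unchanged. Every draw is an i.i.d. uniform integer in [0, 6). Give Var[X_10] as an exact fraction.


50/9

X can drop by at most 1 per step and X_0 = 16 > T = 10, so X_t >= 16 − t >= 6 > 0 for every t <= 10: the floor at 0 (the 'and X > 0' condition) never binds. Hence X_10 = X_0 + Σ_{t<10} Y_t with i.i.d. increments Y_t = y(d_t) ∈ {+1, −1, 0}.
Outcome values over d=0..5: [1, 1, 1, 1, 1, -1]
Σy = 4, Σy² = 6, M = 6
μ = 4/6 = 2/3,  σ² = 6/6 − (2/3)² = 5/9
Independent increments: Var[X_10] = 10·σ² = 10·(5/9) = 50/9


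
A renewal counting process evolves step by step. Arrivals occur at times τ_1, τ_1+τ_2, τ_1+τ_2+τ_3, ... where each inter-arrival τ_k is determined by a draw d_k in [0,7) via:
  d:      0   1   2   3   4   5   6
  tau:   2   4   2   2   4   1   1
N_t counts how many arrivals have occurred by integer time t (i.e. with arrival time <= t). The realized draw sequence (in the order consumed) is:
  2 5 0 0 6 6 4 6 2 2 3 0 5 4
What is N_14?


draw d_1=2: τ_1=2, arrival time A_1=2
draw d_2=5: τ_2=1, arrival time A_2=3
draw d_3=0: τ_3=2, arrival time A_3=5
draw d_4=0: τ_4=2, arrival time A_4=7
draw d_5=6: τ_5=1, arrival time A_5=8
draw d_6=6: τ_6=1, arrival time A_6=9
draw d_7=4: τ_7=4, arrival time A_7=13
draw d_8=6: τ_8=1, arrival time A_8=14
draw d_9=2: τ_9=2, arrival time A_9=16
draw d_10=2: τ_10=2, arrival time A_10=18
draw d_11=3: τ_11=2, arrival time A_11=20
draw d_12=0: τ_12=2, arrival time A_12=22
draw d_13=5: τ_13=1, arrival time A_13=23
draw d_14=4: τ_14=4, arrival time A_14=27
N_t over t=0..14: 0:0 1:0 2:1 3:2 4:2 5:3 6:3 7:4 8:5 9:6 10:6 11:6 12:6 13:7 14:8

8


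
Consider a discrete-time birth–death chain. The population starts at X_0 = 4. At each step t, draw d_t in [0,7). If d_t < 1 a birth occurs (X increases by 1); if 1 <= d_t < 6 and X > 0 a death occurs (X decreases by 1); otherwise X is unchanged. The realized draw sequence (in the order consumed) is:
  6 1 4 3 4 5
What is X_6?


t=0: X=4, d=6 → hold, X_1=4
t=1: X=4, d=1 → death, X_2=3
t=2: X=3, d=4 → death, X_3=2
t=3: X=2, d=3 → death, X_4=1
t=4: X=1, d=4 → death, X_5=0
t=5: X=0, d=5 → hold, X_6=0

0


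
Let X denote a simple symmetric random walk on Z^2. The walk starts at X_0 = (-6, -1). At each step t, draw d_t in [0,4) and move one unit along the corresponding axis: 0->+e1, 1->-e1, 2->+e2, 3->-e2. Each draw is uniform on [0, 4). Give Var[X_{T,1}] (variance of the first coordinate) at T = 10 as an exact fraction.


Outcome values over d=0..3: [1, -1, 0, 0]
Σy = 0, Σy² = 2, M = 4
μ = 0/4 = 0,  σ² = 2/4 − (0)² = 1/2
Independent increments: Var[X_10] = 10·σ² = 10·(1/2) = 5

5


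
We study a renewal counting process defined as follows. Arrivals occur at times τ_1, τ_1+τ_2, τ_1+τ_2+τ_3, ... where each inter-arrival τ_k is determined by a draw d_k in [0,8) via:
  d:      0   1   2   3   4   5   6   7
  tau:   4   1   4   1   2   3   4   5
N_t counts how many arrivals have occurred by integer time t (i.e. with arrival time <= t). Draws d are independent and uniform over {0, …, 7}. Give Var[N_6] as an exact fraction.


Inter-arrival values over d=0..7: [4, 1, 4, 1, 2, 3, 4, 5]
Each d has probability 1/8, so the pmf of τ is: f(1) = 1/4, f(2) = 1/8, f(3) = 1/8, f(4) = 3/8, f(5) = 1/8
Let p_n(j) = P(N_n = j), with p_0 = [1]. Condition on τ_1: p_n(0) = P(τ > n), and for j >= 1, p_n(j) = Σ_{k<=n} f(k)·p_{n−k}(j−1)
p_1 = [3/4, 1/4]  (j = 0..1)
p_2 = [5/8, 5/16, 1/16]  (j = 0..2)
p_3 = [1/2, 3/8, 7/64, 1/64]  (j = 0..3)
p_4 = [1/8, 43/64, 21/128, 9/256, 1/256]  (j = 0..4)
p_5 = [0, 37/64, 89/256, 1/16, 11/1024, 1/1024]  (j = 0..5)
p_6 = [0, 13/32, 217/512, 37/256, 45/2048, 13/4096, 1/4096]  (j = 0..6)
E[N_6] = Σ j·p_6(j) = 7343/4096;  E[N_6²] = Σ j²·p_6(j) = 15737/4096
Var[N_6] = 15737/4096 − (7343/4096)² = 10539103/16777216

10539103/16777216


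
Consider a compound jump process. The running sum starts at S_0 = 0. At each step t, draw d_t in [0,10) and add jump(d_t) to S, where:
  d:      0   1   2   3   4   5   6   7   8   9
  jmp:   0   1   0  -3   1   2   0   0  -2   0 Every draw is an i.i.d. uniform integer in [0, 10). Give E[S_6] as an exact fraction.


-3/5

Outcome values over d=0..9: [0, 1, 0, -3, 1, 2, 0, 0, -2, 0]
Σy = -1, Σy² = 19, M = 10
μ = -1/10 = -1/10,  σ² = 19/10 − (-1/10)² = 189/100
E[S_6] = 0 + 6·(-1/10) = -3/5


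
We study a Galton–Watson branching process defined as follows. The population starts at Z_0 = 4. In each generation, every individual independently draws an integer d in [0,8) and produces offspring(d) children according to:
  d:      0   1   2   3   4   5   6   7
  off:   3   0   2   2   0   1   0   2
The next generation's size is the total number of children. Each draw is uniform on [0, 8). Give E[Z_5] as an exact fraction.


3125/256

Outcome values over d=0..7: [3, 0, 2, 2, 0, 1, 0, 2]
Σy = 10, Σy² = 22, M = 8
μ = 10/8 = 5/4,  σ² = 22/8 − (5/4)² = 19/16
E[Z_0] = 4
E[Z_1] = 5/4·E[Z_0] = 5
E[Z_2] = 5/4·E[Z_1] = 25/4
E[Z_3] = 5/4·E[Z_2] = 125/16
E[Z_4] = 5/4·E[Z_3] = 625/64
E[Z_5] = 5/4·E[Z_4] = 3125/256


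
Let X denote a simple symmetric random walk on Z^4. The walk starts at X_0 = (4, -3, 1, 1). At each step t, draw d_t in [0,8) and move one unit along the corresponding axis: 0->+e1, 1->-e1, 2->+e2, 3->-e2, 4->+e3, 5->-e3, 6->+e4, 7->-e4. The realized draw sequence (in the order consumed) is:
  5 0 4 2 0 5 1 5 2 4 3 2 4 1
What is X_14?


t=0: X=(4, -3, 1, 1), d=5 → -e3, X_1=(4, -3, 0, 1)
t=1: X=(4, -3, 0, 1), d=0 → +e1, X_2=(5, -3, 0, 1)
t=2: X=(5, -3, 0, 1), d=4 → +e3, X_3=(5, -3, 1, 1)
t=3: X=(5, -3, 1, 1), d=2 → +e2, X_4=(5, -2, 1, 1)
t=4: X=(5, -2, 1, 1), d=0 → +e1, X_5=(6, -2, 1, 1)
t=5: X=(6, -2, 1, 1), d=5 → -e3, X_6=(6, -2, 0, 1)
t=6: X=(6, -2, 0, 1), d=1 → -e1, X_7=(5, -2, 0, 1)
t=7: X=(5, -2, 0, 1), d=5 → -e3, X_8=(5, -2, -1, 1)
t=8: X=(5, -2, -1, 1), d=2 → +e2, X_9=(5, -1, -1, 1)
t=9: X=(5, -1, -1, 1), d=4 → +e3, X_10=(5, -1, 0, 1)
t=10: X=(5, -1, 0, 1), d=3 → -e2, X_11=(5, -2, 0, 1)
t=11: X=(5, -2, 0, 1), d=2 → +e2, X_12=(5, -1, 0, 1)
t=12: X=(5, -1, 0, 1), d=4 → +e3, X_13=(5, -1, 1, 1)
t=13: X=(5, -1, 1, 1), d=1 → -e1, X_14=(4, -1, 1, 1)

(4, -1, 1, 1)


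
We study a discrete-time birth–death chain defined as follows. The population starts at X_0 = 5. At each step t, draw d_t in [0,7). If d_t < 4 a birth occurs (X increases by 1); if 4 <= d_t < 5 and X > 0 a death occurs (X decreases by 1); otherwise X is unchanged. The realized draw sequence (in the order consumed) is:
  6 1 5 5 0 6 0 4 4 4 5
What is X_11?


5

t=0: X=5, d=6 → hold, X_1=5
t=1: X=5, d=1 → birth, X_2=6
t=2: X=6, d=5 → hold, X_3=6
t=3: X=6, d=5 → hold, X_4=6
t=4: X=6, d=0 → birth, X_5=7
t=5: X=7, d=6 → hold, X_6=7
t=6: X=7, d=0 → birth, X_7=8
t=7: X=8, d=4 → death, X_8=7
t=8: X=7, d=4 → death, X_9=6
t=9: X=6, d=4 → death, X_10=5
t=10: X=5, d=5 → hold, X_11=5


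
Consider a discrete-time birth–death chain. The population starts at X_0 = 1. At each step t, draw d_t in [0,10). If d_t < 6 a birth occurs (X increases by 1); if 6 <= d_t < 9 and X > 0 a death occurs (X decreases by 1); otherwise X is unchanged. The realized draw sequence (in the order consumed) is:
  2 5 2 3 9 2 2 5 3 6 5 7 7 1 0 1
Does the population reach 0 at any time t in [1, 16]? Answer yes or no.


no

t=0: X=1, d=2 → birth, X_1=2
t=1: X=2, d=5 → birth, X_2=3
t=2: X=3, d=2 → birth, X_3=4
t=3: X=4, d=3 → birth, X_4=5
t=4: X=5, d=9 → hold, X_5=5
t=5: X=5, d=2 → birth, X_6=6
t=6: X=6, d=2 → birth, X_7=7
t=7: X=7, d=5 → birth, X_8=8
t=8: X=8, d=3 → birth, X_9=9
t=9: X=9, d=6 → death, X_10=8
t=10: X=8, d=5 → birth, X_11=9
t=11: X=9, d=7 → death, X_12=8
t=12: X=8, d=7 → death, X_13=7
t=13: X=7, d=1 → birth, X_14=8
t=14: X=8, d=0 → birth, X_15=9
t=15: X=9, d=1 → birth, X_16=10


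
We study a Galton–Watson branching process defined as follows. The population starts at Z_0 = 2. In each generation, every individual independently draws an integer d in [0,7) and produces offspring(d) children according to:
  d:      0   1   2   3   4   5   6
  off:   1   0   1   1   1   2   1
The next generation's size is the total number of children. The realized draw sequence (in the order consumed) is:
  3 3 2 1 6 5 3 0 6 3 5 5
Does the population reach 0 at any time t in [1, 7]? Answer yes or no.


gen 0: Z_0=2, draws=[3, 3], offspring=[1, 1], Z_1=2
gen 1: Z_1=2, draws=[2, 1], offspring=[1, 0], Z_2=1
gen 2: Z_2=1, draws=[6], offspring=[1], Z_3=1
gen 3: Z_3=1, draws=[5], offspring=[2], Z_4=2
gen 4: Z_4=2, draws=[3, 0], offspring=[1, 1], Z_5=2
gen 5: Z_5=2, draws=[6, 3], offspring=[1, 1], Z_6=2
gen 6: Z_6=2, draws=[5, 5], offspring=[2, 2], Z_7=4

no


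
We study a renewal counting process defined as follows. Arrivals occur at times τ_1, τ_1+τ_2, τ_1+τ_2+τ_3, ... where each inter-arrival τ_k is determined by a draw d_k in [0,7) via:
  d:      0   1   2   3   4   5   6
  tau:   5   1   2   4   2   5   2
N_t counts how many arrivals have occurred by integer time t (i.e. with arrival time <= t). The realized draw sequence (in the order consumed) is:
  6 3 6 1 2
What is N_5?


1

draw d_1=6: τ_1=2, arrival time A_1=2
draw d_2=3: τ_2=4, arrival time A_2=6
draw d_3=6: τ_3=2, arrival time A_3=8
draw d_4=1: τ_4=1, arrival time A_4=9
draw d_5=2: τ_5=2, arrival time A_5=11
N_t over t=0..5: 0:0 1:0 2:1 3:1 4:1 5:1


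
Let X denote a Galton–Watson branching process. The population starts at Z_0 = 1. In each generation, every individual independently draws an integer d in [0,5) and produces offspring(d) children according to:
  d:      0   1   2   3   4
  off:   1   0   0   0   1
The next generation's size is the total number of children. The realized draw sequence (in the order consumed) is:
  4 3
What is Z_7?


gen 0: Z_0=1, draws=[4], offspring=[1], Z_1=1
gen 1: Z_1=1, draws=[3], offspring=[0], Z_2=0
gen 2: Z_2=0, draws=[], offspring=[], Z_3=0
gen 3: Z_3=0, draws=[], offspring=[], Z_4=0
gen 4: Z_4=0, draws=[], offspring=[], Z_5=0
gen 5: Z_5=0, draws=[], offspring=[], Z_6=0
gen 6: Z_6=0, draws=[], offspring=[], Z_7=0

0


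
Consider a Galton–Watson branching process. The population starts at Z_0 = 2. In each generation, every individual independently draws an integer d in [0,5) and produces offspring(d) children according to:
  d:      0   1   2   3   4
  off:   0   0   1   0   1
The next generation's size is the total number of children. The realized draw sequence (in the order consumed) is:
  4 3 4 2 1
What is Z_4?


0

gen 0: Z_0=2, draws=[4, 3], offspring=[1, 0], Z_1=1
gen 1: Z_1=1, draws=[4], offspring=[1], Z_2=1
gen 2: Z_2=1, draws=[2], offspring=[1], Z_3=1
gen 3: Z_3=1, draws=[1], offspring=[0], Z_4=0


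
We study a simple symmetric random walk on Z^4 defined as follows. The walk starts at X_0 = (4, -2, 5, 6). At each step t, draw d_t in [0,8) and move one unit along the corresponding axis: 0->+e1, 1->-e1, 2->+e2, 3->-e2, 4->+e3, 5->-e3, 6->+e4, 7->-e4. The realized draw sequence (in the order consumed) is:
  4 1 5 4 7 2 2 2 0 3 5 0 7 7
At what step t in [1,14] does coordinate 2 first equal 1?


t=0: X=(4, -2, 5, 6), d=4 → +e3, X_1=(4, -2, 6, 6)
t=1: X=(4, -2, 6, 6), d=1 → -e1, X_2=(3, -2, 6, 6)
t=2: X=(3, -2, 6, 6), d=5 → -e3, X_3=(3, -2, 5, 6)
t=3: X=(3, -2, 5, 6), d=4 → +e3, X_4=(3, -2, 6, 6)
t=4: X=(3, -2, 6, 6), d=7 → -e4, X_5=(3, -2, 6, 5)
t=5: X=(3, -2, 6, 5), d=2 → +e2, X_6=(3, -1, 6, 5)
t=6: X=(3, -1, 6, 5), d=2 → +e2, X_7=(3, 0, 6, 5)
t=7: X=(3, 0, 6, 5), d=2 → +e2, X_8=(3, 1, 6, 5)
t=8: X=(3, 1, 6, 5), d=0 → +e1, X_9=(4, 1, 6, 5)
t=9: X=(4, 1, 6, 5), d=3 → -e2, X_10=(4, 0, 6, 5)
t=10: X=(4, 0, 6, 5), d=5 → -e3, X_11=(4, 0, 5, 5)
t=11: X=(4, 0, 5, 5), d=0 → +e1, X_12=(5, 0, 5, 5)
t=12: X=(5, 0, 5, 5), d=7 → -e4, X_13=(5, 0, 5, 4)
t=13: X=(5, 0, 5, 4), d=7 → -e4, X_14=(5, 0, 5, 3)

8


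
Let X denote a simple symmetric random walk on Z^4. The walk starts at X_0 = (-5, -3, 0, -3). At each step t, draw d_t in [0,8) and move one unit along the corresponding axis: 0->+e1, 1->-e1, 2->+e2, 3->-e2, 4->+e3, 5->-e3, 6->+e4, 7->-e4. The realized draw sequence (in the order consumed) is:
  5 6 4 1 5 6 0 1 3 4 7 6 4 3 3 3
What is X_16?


t=0: X=(-5, -3, 0, -3), d=5 → -e3, X_1=(-5, -3, -1, -3)
t=1: X=(-5, -3, -1, -3), d=6 → +e4, X_2=(-5, -3, -1, -2)
t=2: X=(-5, -3, -1, -2), d=4 → +e3, X_3=(-5, -3, 0, -2)
t=3: X=(-5, -3, 0, -2), d=1 → -e1, X_4=(-6, -3, 0, -2)
t=4: X=(-6, -3, 0, -2), d=5 → -e3, X_5=(-6, -3, -1, -2)
t=5: X=(-6, -3, -1, -2), d=6 → +e4, X_6=(-6, -3, -1, -1)
t=6: X=(-6, -3, -1, -1), d=0 → +e1, X_7=(-5, -3, -1, -1)
t=7: X=(-5, -3, -1, -1), d=1 → -e1, X_8=(-6, -3, -1, -1)
t=8: X=(-6, -3, -1, -1), d=3 → -e2, X_9=(-6, -4, -1, -1)
t=9: X=(-6, -4, -1, -1), d=4 → +e3, X_10=(-6, -4, 0, -1)
t=10: X=(-6, -4, 0, -1), d=7 → -e4, X_11=(-6, -4, 0, -2)
t=11: X=(-6, -4, 0, -2), d=6 → +e4, X_12=(-6, -4, 0, -1)
t=12: X=(-6, -4, 0, -1), d=4 → +e3, X_13=(-6, -4, 1, -1)
t=13: X=(-6, -4, 1, -1), d=3 → -e2, X_14=(-6, -5, 1, -1)
t=14: X=(-6, -5, 1, -1), d=3 → -e2, X_15=(-6, -6, 1, -1)
t=15: X=(-6, -6, 1, -1), d=3 → -e2, X_16=(-6, -7, 1, -1)

(-6, -7, 1, -1)


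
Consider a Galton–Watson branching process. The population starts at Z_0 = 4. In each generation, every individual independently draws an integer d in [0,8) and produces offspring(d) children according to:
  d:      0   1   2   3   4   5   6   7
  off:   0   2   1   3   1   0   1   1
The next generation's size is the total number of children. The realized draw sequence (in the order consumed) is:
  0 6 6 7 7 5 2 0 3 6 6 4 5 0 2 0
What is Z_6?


gen 0: Z_0=4, draws=[0, 6, 6, 7], offspring=[0, 1, 1, 1], Z_1=3
gen 1: Z_1=3, draws=[7, 5, 2], offspring=[1, 0, 1], Z_2=2
gen 2: Z_2=2, draws=[0, 3], offspring=[0, 3], Z_3=3
gen 3: Z_3=3, draws=[6, 6, 4], offspring=[1, 1, 1], Z_4=3
gen 4: Z_4=3, draws=[5, 0, 2], offspring=[0, 0, 1], Z_5=1
gen 5: Z_5=1, draws=[0], offspring=[0], Z_6=0

0


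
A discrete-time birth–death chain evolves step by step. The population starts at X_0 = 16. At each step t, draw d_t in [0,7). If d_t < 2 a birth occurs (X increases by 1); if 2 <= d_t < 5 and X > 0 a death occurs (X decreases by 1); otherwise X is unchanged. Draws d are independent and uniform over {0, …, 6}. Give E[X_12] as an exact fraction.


100/7

X can drop by at most 1 per step and X_0 = 16 > T = 12, so X_t >= 16 − t >= 4 > 0 for every t <= 12: the floor at 0 (the 'and X > 0' condition) never binds. Hence X_12 = X_0 + Σ_{t<12} Y_t with i.i.d. increments Y_t = y(d_t) ∈ {+1, −1, 0}.
Outcome values over d=0..6: [1, 1, -1, -1, -1, 0, 0]
Σy = -1, Σy² = 5, M = 7
μ = -1/7 = -1/7,  σ² = 5/7 − (-1/7)² = 34/49
E[X_12] = 16 + 12·(-1/7) = 100/7


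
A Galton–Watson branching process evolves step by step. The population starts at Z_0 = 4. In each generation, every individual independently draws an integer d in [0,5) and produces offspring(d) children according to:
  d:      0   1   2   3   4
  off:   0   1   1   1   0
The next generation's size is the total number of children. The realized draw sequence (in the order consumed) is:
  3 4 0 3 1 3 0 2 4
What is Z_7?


gen 0: Z_0=4, draws=[3, 4, 0, 3], offspring=[1, 0, 0, 1], Z_1=2
gen 1: Z_1=2, draws=[1, 3], offspring=[1, 1], Z_2=2
gen 2: Z_2=2, draws=[0, 2], offspring=[0, 1], Z_3=1
gen 3: Z_3=1, draws=[4], offspring=[0], Z_4=0
gen 4: Z_4=0, draws=[], offspring=[], Z_5=0
gen 5: Z_5=0, draws=[], offspring=[], Z_6=0
gen 6: Z_6=0, draws=[], offspring=[], Z_7=0

0


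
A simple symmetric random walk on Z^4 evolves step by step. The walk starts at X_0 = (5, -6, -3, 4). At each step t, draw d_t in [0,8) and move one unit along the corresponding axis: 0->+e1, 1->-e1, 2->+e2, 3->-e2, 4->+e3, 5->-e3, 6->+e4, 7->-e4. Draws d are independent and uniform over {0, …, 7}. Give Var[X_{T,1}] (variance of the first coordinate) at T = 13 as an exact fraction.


13/4

Outcome values over d=0..7: [1, -1, 0, 0, 0, 0, 0, 0]
Σy = 0, Σy² = 2, M = 8
μ = 0/8 = 0,  σ² = 2/8 − (0)² = 1/4
Independent increments: Var[X_13] = 13·σ² = 13·(1/4) = 13/4
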